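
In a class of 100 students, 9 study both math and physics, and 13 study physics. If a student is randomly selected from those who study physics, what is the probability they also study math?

P(A ∩ B) = 9/100
P(B) = 13/100
P(A|B) = P(A ∩ B) / P(B) = (9/100) / (13/100) = 9/13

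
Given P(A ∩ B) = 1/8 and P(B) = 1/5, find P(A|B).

P(A|B) = P(A ∩ B) / P(B)
= (1/8) / (1/5)
= 5/8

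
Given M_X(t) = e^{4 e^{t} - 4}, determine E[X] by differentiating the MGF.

To find E[X], compute M^(1)(0):
M^(1)(t) = 4 e^{t} e^{4 e^{t} - 4}
M^(1)(0) = 4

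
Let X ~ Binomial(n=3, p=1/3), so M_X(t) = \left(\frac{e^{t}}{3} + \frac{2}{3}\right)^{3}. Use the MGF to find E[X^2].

To find E[X^2], compute M^(2)(0):
M^(1)(t) = \left(\frac{e^{t}}{3} + \frac{2}{3}\right)^{2} e^{t}
M^(2)(t) = \left(\frac{e^{t}}{3} + \frac{2}{3}\right)^{2} e^{t} + \frac{2 \left(\frac{e^{t}}{3} + \frac{2}{3}\right) e^{2 t}}{3}
M^(2)(0) = \frac{5}{3}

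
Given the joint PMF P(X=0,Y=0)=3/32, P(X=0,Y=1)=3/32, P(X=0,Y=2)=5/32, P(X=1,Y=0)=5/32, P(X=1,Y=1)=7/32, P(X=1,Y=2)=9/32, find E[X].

First find marginal of X:
P(X=0) = 11/32
P(X=1) = 21/32
E[X] = 0 × 11/32 + 1 × 21/32 = 21/32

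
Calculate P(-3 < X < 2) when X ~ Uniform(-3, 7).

P(-3 < X < 2) = ∫_{-3}^{2} f(x) dx
where f(x) = \frac{1}{10}
= \frac{1}{2}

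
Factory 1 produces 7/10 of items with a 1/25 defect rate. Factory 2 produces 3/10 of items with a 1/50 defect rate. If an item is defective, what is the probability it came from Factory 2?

Using Bayes' theorem:
P(F1) = 7/10, P(D|F1) = 1/25
P(F2) = 3/10, P(D|F2) = 1/50
P(D) = P(D|F1)P(F1) + P(D|F2)P(F2)
     = \frac{17}{500}
P(F2|D) = P(D|F2)P(F2) / P(D)
= \frac{3}{17}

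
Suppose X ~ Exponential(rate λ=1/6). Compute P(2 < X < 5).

P(2 < X < 5) = ∫_{2}^{5} f(x) dx
where f(x) = \frac{e^{- \frac{x}{6}}}{6}
= - \frac{1}{e^{\frac{5}{6}}} + e^{- \frac{1}{3}}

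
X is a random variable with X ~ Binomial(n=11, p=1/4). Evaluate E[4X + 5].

For X ~ Binomial(n=11, p=1/4):
E[X] = \frac{11}{4}
E[4X + 5] = 4 × E[X] + 5 = 16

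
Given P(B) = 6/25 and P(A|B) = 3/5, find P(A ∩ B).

By definition, P(A|B) = P(A ∩ B) / P(B)
So P(A ∩ B) = P(A|B) × P(B)
= 3/5 × 6/25
= 18/125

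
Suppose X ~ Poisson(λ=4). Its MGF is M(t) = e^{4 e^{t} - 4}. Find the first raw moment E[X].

To find E[X], compute M^(1)(0):
M^(1)(t) = 4 e^{t} e^{4 e^{t} - 4}
M^(1)(0) = 4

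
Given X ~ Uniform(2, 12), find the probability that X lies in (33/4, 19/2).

P(33/4 < X < 19/2) = ∫_{33/4}^{19/2} f(x) dx
where f(x) = \frac{1}{10}
= \frac{1}{8}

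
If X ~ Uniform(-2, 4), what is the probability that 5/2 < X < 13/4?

P(5/2 < X < 13/4) = ∫_{5/2}^{13/4} f(x) dx
where f(x) = \frac{1}{6}
= \frac{1}{8}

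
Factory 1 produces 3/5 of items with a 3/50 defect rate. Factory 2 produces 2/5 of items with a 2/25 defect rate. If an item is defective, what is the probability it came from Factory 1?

Using Bayes' theorem:
P(F1) = 3/5, P(D|F1) = 3/50
P(F2) = 2/5, P(D|F2) = 2/25
P(D) = P(D|F1)P(F1) + P(D|F2)P(F2)
     = \frac{17}{250}
P(F1|D) = P(D|F1)P(F1) / P(D)
= \frac{9}{17}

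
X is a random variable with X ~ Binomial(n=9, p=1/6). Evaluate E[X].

For X ~ Binomial(n=9, p=1/6), the expected value is:
E[X] = \frac{3}{2}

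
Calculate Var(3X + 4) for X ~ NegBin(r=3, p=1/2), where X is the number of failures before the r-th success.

For X ~ NegBin(r=3, p=1/2), where X is the number of failures before the r-th success:
Var(X) = 6
Var(3X + 4) = (3)² × Var(X) = 9 × 6 = 54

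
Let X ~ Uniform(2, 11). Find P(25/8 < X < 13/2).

P(25/8 < X < 13/2) = ∫_{25/8}^{13/2} f(x) dx
where f(x) = \frac{1}{9}
= \frac{3}{8}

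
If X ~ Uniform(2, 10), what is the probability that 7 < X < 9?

P(7 < X < 9) = ∫_{7}^{9} f(x) dx
where f(x) = \frac{1}{8}
= \frac{1}{4}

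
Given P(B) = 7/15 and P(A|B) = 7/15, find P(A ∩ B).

By definition, P(A|B) = P(A ∩ B) / P(B)
So P(A ∩ B) = P(A|B) × P(B)
= 7/15 × 7/15
= 49/225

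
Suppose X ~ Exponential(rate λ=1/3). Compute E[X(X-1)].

E[X(X-1)] = E[X² - X] = E[X²] - E[X]
E[X] = 3
E[X²] = Var(X) + (E[X])² = 9 + (3)² = 18
E[X(X-1)] = 18 - 3 = 15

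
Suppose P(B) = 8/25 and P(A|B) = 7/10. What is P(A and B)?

By definition, P(A|B) = P(A ∩ B) / P(B)
So P(A ∩ B) = P(A|B) × P(B)
= 7/10 × 8/25
= 28/125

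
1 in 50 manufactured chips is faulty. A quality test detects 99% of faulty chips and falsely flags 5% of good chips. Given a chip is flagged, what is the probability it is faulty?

Let D = the rare event, + = positive/flagged.
P(D) = 1/50
P(+|D) = 99/100
P(+|D') = 5/100 = 1/20
P(+) = P(+|D)P(D) + P(+|D')P(D')
     = \frac{99}{100} × \frac{1}{50} + \frac{1}{20} × \frac{49}{50}
     = \frac{43}{625}
P(D|+) = P(+|D)P(D)/P(+) = \frac{99}{344}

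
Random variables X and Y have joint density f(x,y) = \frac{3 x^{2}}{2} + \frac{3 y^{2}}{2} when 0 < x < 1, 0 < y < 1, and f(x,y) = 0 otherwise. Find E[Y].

E[Y] = ∫_0^1 ∫_0^1 y × f(x,y) dx dy
= \frac{5}{8}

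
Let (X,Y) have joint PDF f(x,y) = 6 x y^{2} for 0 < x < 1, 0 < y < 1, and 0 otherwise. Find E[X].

f_X(x) = ∫_0^1 6 x y^{2} dy = 2 x
E[X] = ∫_0^1 x × (2 x) dx = \frac{2}{3}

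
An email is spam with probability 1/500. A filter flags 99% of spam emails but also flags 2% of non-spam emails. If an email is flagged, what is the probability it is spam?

Let D = the rare event, + = positive/flagged.
P(D) = 1/500
P(+|D) = 99/100
P(+|D') = 2/100 = 1/50
P(+) = P(+|D)P(D) + P(+|D')P(D')
     = \frac{99}{100} × \frac{1}{500} + \frac{1}{50} × \frac{499}{500}
     = \frac{1097}{50000}
P(D|+) = P(+|D)P(D)/P(+) = \frac{99}{1097}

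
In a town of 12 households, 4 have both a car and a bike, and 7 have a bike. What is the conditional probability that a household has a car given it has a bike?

P(A ∩ B) = 4/12 = 1/3
P(B) = 7/12
P(A|B) = P(A ∩ B) / P(B) = (1/3) / (7/12) = 4/7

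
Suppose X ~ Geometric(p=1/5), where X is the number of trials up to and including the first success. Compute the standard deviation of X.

For X ~ Geometric(p=1/5), where X is the number of trials up to and including the first success:
Var(X) = 20
SD(X) = √(Var(X)) = √(20) = 2 \sqrt{5}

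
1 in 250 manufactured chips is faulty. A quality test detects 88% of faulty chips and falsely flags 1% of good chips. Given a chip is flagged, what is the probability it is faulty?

Let D = the rare event, + = positive/flagged.
P(D) = 1/250
P(+|D) = 88/100 = 22/25
P(+|D') = 1/100
P(+) = P(+|D)P(D) + P(+|D')P(D')
     = \frac{22}{25} × \frac{1}{250} + \frac{1}{100} × \frac{249}{250}
     = \frac{337}{25000}
P(D|+) = P(+|D)P(D)/P(+) = \frac{88}{337}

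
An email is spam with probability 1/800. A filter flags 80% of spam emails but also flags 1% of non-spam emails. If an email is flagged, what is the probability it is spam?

Let D = the rare event, + = positive/flagged.
P(D) = 1/800
P(+|D) = 80/100 = 4/5
P(+|D') = 1/100
P(+) = P(+|D)P(D) + P(+|D')P(D')
     = \frac{4}{5} × \frac{1}{800} + \frac{1}{100} × \frac{799}{800}
     = \frac{879}{80000}
P(D|+) = P(+|D)P(D)/P(+) = \frac{80}{879}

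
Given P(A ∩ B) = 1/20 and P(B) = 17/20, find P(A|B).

P(A|B) = P(A ∩ B) / P(B)
= (1/20) / (17/20)
= 1/17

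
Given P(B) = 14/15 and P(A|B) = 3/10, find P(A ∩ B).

By definition, P(A|B) = P(A ∩ B) / P(B)
So P(A ∩ B) = P(A|B) × P(B)
= 3/10 × 14/15
= 7/25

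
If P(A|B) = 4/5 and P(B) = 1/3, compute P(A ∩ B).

By definition, P(A|B) = P(A ∩ B) / P(B)
So P(A ∩ B) = P(A|B) × P(B)
= 4/5 × 1/3
= 4/15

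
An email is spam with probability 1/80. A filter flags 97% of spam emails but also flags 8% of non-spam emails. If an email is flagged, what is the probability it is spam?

Let D = the rare event, + = positive/flagged.
P(D) = 1/80
P(+|D) = 97/100
P(+|D') = 8/100 = 2/25
P(+) = P(+|D)P(D) + P(+|D')P(D')
     = \frac{97}{100} × \frac{1}{80} + \frac{2}{25} × \frac{79}{80}
     = \frac{729}{8000}
P(D|+) = P(+|D)P(D)/P(+) = \frac{97}{729}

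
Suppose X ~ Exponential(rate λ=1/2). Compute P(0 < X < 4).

P(0 < X < 4) = ∫_{0}^{4} f(x) dx
where f(x) = \frac{e^{- \frac{x}{2}}}{2}
= 1 - e^{-2}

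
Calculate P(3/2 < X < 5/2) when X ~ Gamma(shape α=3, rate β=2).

P(3/2 < X < 5/2) = ∫_{3/2}^{5/2} f(x) dx
where f(x) = 4 x^{2} e^{- 2 x}
= \frac{-37 + 17 e^{2}}{2 e^{5}}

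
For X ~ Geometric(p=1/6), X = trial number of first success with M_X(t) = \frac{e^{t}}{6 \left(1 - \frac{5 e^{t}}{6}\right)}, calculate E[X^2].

To find E[X^2], compute M^(2)(0):
M^(1)(t) = \frac{e^{t}}{6 \left(1 - \frac{5 e^{t}}{6}\right)} + \frac{5 e^{2 t}}{36 \left(1 - \frac{5 e^{t}}{6}\right)^{2}}
M^(2)(t) = \frac{e^{t}}{6 \left(1 - \frac{5 e^{t}}{6}\right)} + \frac{5 e^{2 t}}{12 \left(1 - \frac{5 e^{t}}{6}\right)^{2}} + \frac{25 e^{3 t}}{108 \left(1 - \frac{5 e^{t}}{6}\right)^{3}}
M^(2)(0) = 66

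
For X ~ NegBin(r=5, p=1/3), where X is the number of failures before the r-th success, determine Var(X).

For X ~ NegBin(r=5, p=1/3), where X is the number of failures before the r-th success:
Var(X) = 30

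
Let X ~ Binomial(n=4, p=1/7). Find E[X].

For X ~ Binomial(n=4, p=1/7), the expected value is:
E[X] = \frac{4}{7}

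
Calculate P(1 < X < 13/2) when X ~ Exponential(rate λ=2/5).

P(1 < X < 13/2) = ∫_{1}^{13/2} f(x) dx
where f(x) = \frac{2 e^{- \frac{2 x}{5}}}{5}
= - \frac{1 - e^{\frac{11}{5}}}{e^{\frac{13}{5}}}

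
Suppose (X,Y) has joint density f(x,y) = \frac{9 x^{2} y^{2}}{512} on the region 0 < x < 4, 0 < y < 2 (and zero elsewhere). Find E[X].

f_X(x) = ∫_0^2 \frac{9 x^{2} y^{2}}{512} dy = \frac{3 x^{2}}{64}
E[X] = ∫_0^4 x × (\frac{3 x^{2}}{64}) dx = 3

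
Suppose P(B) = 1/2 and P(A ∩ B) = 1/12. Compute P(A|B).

P(A|B) = P(A ∩ B) / P(B)
= (1/12) / (1/2)
= 1/6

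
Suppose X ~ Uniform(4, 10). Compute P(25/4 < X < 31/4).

P(25/4 < X < 31/4) = ∫_{25/4}^{31/4} f(x) dx
where f(x) = \frac{1}{6}
= \frac{1}{4}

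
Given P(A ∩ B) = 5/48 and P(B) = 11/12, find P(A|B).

P(A|B) = P(A ∩ B) / P(B)
= (5/48) / (11/12)
= 5/44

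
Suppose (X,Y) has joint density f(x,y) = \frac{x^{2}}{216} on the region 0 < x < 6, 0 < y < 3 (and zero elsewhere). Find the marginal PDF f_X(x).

f_X(x) = ∫_0^3 f(x,y) dy
= ∫_0^3 \frac{x^{2}}{216} dy
= \frac{x^{2}}{72} for 0 < x < 6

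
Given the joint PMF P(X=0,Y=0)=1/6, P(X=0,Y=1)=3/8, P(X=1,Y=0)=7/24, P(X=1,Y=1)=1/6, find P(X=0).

P(X=0) = P(X=0,Y=0) + P(X=0,Y=1)
= 1/6 + 3/8
= 13/24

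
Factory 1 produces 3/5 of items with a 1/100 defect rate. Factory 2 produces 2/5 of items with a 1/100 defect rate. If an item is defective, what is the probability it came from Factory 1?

Using Bayes' theorem:
P(F1) = 3/5, P(D|F1) = 1/100
P(F2) = 2/5, P(D|F2) = 1/100
P(D) = P(D|F1)P(F1) + P(D|F2)P(F2)
     = \frac{1}{100}
P(F1|D) = P(D|F1)P(F1) / P(D)
= \frac{3}{5}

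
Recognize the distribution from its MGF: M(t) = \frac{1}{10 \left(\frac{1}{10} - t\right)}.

The MGF M(t) = \frac{1}{10 \left(\frac{1}{10} - t\right)} is the standard form for the Exponential distribution.
Comparing with the known MGF formula identifies: Exponential(rate λ=1/10)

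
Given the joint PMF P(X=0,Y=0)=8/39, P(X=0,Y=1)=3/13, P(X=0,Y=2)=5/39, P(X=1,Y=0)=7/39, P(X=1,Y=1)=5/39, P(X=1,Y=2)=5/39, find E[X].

First find marginal of X:
P(X=0) = 22/39
P(X=1) = 17/39
E[X] = 0 × 22/39 + 1 × 17/39 = 17/39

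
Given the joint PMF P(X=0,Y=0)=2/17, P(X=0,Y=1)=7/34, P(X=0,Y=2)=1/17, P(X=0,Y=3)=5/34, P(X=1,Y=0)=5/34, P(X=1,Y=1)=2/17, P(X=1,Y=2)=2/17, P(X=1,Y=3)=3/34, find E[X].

First find marginal of X:
P(X=0) = 9/17
P(X=1) = 8/17
E[X] = 0 × 9/17 + 1 × 8/17 = 8/17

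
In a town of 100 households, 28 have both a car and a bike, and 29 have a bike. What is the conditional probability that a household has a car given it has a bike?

P(A ∩ B) = 28/100 = 7/25
P(B) = 29/100
P(A|B) = P(A ∩ B) / P(B) = (7/25) / (29/100) = 28/29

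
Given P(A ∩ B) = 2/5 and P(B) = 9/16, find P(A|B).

P(A|B) = P(A ∩ B) / P(B)
= (2/5) / (9/16)
= 32/45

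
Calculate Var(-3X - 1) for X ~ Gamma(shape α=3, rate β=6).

For X ~ Gamma(shape α=3, rate β=6):
Var(X) = \frac{1}{12}
Var(-3X - 1) = (-3)² × Var(X) = 9 × \frac{1}{12} = \frac{3}{4}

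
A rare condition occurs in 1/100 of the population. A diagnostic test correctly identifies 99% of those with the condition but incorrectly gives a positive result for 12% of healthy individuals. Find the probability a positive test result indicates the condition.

Let D = the rare event, + = positive/flagged.
P(D) = 1/100
P(+|D) = 99/100
P(+|D') = 12/100 = 3/25
P(+) = P(+|D)P(D) + P(+|D')P(D')
     = \frac{99}{100} × \frac{1}{100} + \frac{3}{25} × \frac{99}{100}
     = \frac{1287}{10000}
P(D|+) = P(+|D)P(D)/P(+) = \frac{1}{13}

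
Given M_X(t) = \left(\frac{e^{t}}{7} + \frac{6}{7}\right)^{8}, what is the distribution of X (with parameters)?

The MGF M(t) = \left(\frac{e^{t}}{7} + \frac{6}{7}\right)^{8} is the standard form for the Binomial distribution.
Comparing with the known MGF formula identifies: Binomial(n=8, p=1/7)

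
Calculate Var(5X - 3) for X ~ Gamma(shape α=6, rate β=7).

For X ~ Gamma(shape α=6, rate β=7):
Var(X) = \frac{6}{49}
Var(5X - 3) = (5)² × Var(X) = 25 × \frac{6}{49} = \frac{150}{49}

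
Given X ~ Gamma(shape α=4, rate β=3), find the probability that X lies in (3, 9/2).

P(3 < X < 9/2) = ∫_{3}^{9/2} f(x) dx
where f(x) = \frac{27 x^{3} e^{- 3 x}}{2}
= - \frac{8251}{16 e^{\frac{27}{2}}} + \frac{172}{e^{9}}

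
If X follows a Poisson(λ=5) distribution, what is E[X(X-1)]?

E[X(X-1)] = E[X² - X] = E[X²] - E[X]
E[X] = 5
E[X²] = Var(X) + (E[X])² = 5 + (5)² = 30
E[X(X-1)] = 30 - 5 = 25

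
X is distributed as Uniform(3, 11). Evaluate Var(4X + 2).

For X ~ Uniform(3, 11):
Var(X) = \frac{16}{3}
Var(4X + 2) = (4)² × Var(X) = 16 × \frac{16}{3} = \frac{256}{3}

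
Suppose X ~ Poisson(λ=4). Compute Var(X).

For X ~ Poisson(λ=4):
Var(X) = 4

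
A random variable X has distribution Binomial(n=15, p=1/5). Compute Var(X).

For X ~ Binomial(n=15, p=1/5):
Var(X) = \frac{12}{5}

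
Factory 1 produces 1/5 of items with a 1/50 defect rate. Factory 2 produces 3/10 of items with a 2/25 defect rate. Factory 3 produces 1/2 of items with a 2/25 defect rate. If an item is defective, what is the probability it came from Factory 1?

Using Bayes' theorem:
P(F1) = 1/5, P(D|F1) = 1/50
P(F2) = 3/10, P(D|F2) = 2/25
P(F3) = 1/2, P(D|F3) = 2/25
P(D) = P(D|F1)P(F1) + P(D|F2)P(F2) + P(D|F3)P(F3)
     = \frac{17}{250}
P(F1|D) = P(D|F1)P(F1) / P(D)
= \frac{1}{17}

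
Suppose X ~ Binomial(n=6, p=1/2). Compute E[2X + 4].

For X ~ Binomial(n=6, p=1/2):
E[X] = 3
E[2X + 4] = 2 × E[X] + 4 = 10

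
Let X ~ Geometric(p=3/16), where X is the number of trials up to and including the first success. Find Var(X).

For X ~ Geometric(p=3/16), where X is the number of trials up to and including the first success:
Var(X) = \frac{208}{9}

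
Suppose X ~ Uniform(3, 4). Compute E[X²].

Using the identity E[X²] = Var(X) + (E[X])²:
E[X] = \frac{7}{2}
Var(X) = \frac{1}{12}
E[X²] = \frac{1}{12} + (\frac{7}{2})²
= \frac{37}{3}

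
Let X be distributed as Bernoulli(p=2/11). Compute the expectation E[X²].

Using the identity E[X²] = Var(X) + (E[X])²:
E[X] = \frac{2}{11}
Var(X) = \frac{18}{121}
E[X²] = \frac{18}{121} + (\frac{2}{11})²
= \frac{2}{11}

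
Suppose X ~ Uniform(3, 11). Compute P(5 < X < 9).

P(5 < X < 9) = ∫_{5}^{9} f(x) dx
where f(x) = \frac{1}{8}
= \frac{1}{2}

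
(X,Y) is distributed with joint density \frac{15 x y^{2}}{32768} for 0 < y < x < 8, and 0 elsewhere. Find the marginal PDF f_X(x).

f_X(x) = ∫_0^x \frac{15 x y^{2}}{32768} dy = \frac{5 x^{4}}{32768}
for 0 < x < 8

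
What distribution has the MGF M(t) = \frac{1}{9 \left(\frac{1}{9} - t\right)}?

The MGF M(t) = \frac{1}{9 \left(\frac{1}{9} - t\right)} is the standard form for the Exponential distribution.
Comparing with the known MGF formula identifies: Exponential(rate λ=1/9)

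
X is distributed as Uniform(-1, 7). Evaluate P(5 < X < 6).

P(5 < X < 6) = ∫_{5}^{6} f(x) dx
where f(x) = \frac{1}{8}
= \frac{1}{8}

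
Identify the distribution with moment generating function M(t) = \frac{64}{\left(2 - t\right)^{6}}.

The MGF M(t) = \frac{64}{\left(2 - t\right)^{6}} is the standard form for the Gamma distribution.
Comparing with the known MGF formula identifies: Gamma(shape α=6, rate β=2)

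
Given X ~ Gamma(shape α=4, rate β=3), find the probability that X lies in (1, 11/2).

P(1 < X < 11/2) = ∫_{1}^{11/2} f(x) dx
where f(x) = \frac{27 x^{3} e^{- 3 x}}{2}
= - \frac{14437}{16 e^{\frac{33}{2}}} + \frac{13}{e^{3}}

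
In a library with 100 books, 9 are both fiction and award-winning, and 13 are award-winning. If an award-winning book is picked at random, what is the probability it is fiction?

P(A ∩ B) = 9/100
P(B) = 13/100
P(A|B) = P(A ∩ B) / P(B) = (9/100) / (13/100) = 9/13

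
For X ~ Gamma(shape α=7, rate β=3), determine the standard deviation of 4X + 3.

For X ~ Gamma(shape α=7, rate β=3):
Var(X) = \frac{7}{9}
SD(X) = √(Var(X)) = √(\frac{7}{9}) = \frac{\sqrt{7}}{3}
SD(4X + 3) = |4| × SD(X) = 4 × \frac{\sqrt{7}}{3} = \frac{4 \sqrt{7}}{3}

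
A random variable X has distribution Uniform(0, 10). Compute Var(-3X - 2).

For X ~ Uniform(0, 10):
Var(X) = \frac{25}{3}
Var(-3X - 2) = (-3)² × Var(X) = 9 × \frac{25}{3} = 75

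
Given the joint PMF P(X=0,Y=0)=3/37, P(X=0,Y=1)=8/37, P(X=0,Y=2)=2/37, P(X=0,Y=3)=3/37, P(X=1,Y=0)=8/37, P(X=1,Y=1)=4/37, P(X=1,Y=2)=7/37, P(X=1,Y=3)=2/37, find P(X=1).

P(X=1) = P(X=1,Y=0) + P(X=1,Y=1) + P(X=1,Y=2) + P(X=1,Y=3)
= 8/37 + 4/37 + 7/37 + 2/37
= 21/37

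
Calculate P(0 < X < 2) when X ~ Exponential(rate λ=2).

P(0 < X < 2) = ∫_{0}^{2} f(x) dx
where f(x) = 2 e^{- 2 x}
= 1 - e^{-4}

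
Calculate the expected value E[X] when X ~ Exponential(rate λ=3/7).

For X ~ Exponential(rate λ=3/7), the expected value is:
E[X] = \frac{7}{3}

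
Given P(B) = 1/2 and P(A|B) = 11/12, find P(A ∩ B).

By definition, P(A|B) = P(A ∩ B) / P(B)
So P(A ∩ B) = P(A|B) × P(B)
= 11/12 × 1/2
= 11/24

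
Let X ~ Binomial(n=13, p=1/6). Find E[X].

For X ~ Binomial(n=13, p=1/6), the expected value is:
E[X] = \frac{13}{6}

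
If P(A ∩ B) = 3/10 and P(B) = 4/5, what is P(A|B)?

P(A|B) = P(A ∩ B) / P(B)
= (3/10) / (4/5)
= 3/8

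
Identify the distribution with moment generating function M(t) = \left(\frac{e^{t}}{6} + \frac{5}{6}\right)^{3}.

The MGF M(t) = \left(\frac{e^{t}}{6} + \frac{5}{6}\right)^{3} is the standard form for the Binomial distribution.
Comparing with the known MGF formula identifies: Binomial(n=3, p=1/6)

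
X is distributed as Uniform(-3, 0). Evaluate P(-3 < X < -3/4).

P(-3 < X < -3/4) = ∫_{-3}^{-3/4} f(x) dx
where f(x) = \frac{1}{3}
= \frac{3}{4}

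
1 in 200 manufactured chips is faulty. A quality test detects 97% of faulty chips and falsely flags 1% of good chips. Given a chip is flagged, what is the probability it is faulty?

Let D = the rare event, + = positive/flagged.
P(D) = 1/200
P(+|D) = 97/100
P(+|D') = 1/100
P(+) = P(+|D)P(D) + P(+|D')P(D')
     = \frac{97}{100} × \frac{1}{200} + \frac{1}{100} × \frac{199}{200}
     = \frac{37}{2500}
P(D|+) = P(+|D)P(D)/P(+) = \frac{97}{296}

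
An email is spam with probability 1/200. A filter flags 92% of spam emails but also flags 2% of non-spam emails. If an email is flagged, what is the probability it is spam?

Let D = the rare event, + = positive/flagged.
P(D) = 1/200
P(+|D) = 92/100 = 23/25
P(+|D') = 2/100 = 1/50
P(+) = P(+|D)P(D) + P(+|D')P(D')
     = \frac{23}{25} × \frac{1}{200} + \frac{1}{50} × \frac{199}{200}
     = \frac{49}{2000}
P(D|+) = P(+|D)P(D)/P(+) = \frac{46}{245}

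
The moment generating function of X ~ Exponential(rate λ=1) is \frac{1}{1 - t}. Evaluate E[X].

To find E[X], compute M^(1)(0):
M^(1)(t) = \frac{1}{\left(1 - t\right)^{2}}
M^(1)(0) = 1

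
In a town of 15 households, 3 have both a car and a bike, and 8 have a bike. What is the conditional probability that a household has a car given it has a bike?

P(A ∩ B) = 3/15 = 1/5
P(B) = 8/15
P(A|B) = P(A ∩ B) / P(B) = (1/5) / (8/15) = 3/8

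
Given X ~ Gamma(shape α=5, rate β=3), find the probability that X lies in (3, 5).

P(3 < X < 5) = ∫_{3}^{5} f(x) dx
where f(x) = \frac{81 x^{4} e^{- 3 x}}{8}
= \frac{-22403 + 3563 e^{6}}{8 e^{15}}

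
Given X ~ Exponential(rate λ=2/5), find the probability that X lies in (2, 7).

P(2 < X < 7) = ∫_{2}^{7} f(x) dx
where f(x) = \frac{2 e^{- \frac{2 x}{5}}}{5}
= - \frac{1 - e^{2}}{e^{\frac{14}{5}}}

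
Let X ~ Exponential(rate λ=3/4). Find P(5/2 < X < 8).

P(5/2 < X < 8) = ∫_{5/2}^{8} f(x) dx
where f(x) = \frac{3 e^{- \frac{3 x}{4}}}{4}
= - \frac{1}{e^{6}} + e^{- \frac{15}{8}}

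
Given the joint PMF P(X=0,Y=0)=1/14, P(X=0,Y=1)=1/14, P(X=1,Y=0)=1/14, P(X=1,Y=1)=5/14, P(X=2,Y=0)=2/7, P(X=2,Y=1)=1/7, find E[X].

First find marginal of X:
P(X=0) = 1/7
P(X=1) = 3/7
P(X=2) = 3/7
E[X] = 0 × 1/7 + 1 × 3/7 + 2 × 3/7 = 9/7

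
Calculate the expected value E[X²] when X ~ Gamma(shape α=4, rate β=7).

Using the identity E[X²] = Var(X) + (E[X])²:
E[X] = \frac{4}{7}
Var(X) = \frac{4}{49}
E[X²] = \frac{4}{49} + (\frac{4}{7})²
= \frac{20}{49}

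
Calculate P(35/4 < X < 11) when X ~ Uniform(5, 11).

P(35/4 < X < 11) = ∫_{35/4}^{11} f(x) dx
where f(x) = \frac{1}{6}
= \frac{3}{8}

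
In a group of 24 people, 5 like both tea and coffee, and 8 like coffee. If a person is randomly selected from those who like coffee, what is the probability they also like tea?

P(A ∩ B) = 5/24
P(B) = 8/24 = 1/3
P(A|B) = P(A ∩ B) / P(B) = (5/24) / (1/3) = 5/8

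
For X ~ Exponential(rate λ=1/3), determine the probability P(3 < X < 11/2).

P(3 < X < 11/2) = ∫_{3}^{11/2} f(x) dx
where f(x) = \frac{e^{- \frac{x}{3}}}{3}
= - \frac{1}{e^{\frac{11}{6}}} + e^{-1}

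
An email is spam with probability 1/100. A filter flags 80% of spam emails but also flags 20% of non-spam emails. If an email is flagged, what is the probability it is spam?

Let D = the rare event, + = positive/flagged.
P(D) = 1/100
P(+|D) = 80/100 = 4/5
P(+|D') = 20/100 = 1/5
P(+) = P(+|D)P(D) + P(+|D')P(D')
     = \frac{4}{5} × \frac{1}{100} + \frac{1}{5} × \frac{99}{100}
     = \frac{103}{500}
P(D|+) = P(+|D)P(D)/P(+) = \frac{4}{103}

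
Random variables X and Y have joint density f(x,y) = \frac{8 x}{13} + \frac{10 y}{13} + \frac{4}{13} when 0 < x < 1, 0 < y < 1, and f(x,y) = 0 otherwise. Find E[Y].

E[Y] = ∫_0^1 ∫_0^1 y × f(x,y) dx dy
= \frac{22}{39}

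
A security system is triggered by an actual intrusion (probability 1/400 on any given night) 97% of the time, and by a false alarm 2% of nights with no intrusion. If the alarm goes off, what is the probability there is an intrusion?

Let D = the rare event, + = positive/flagged.
P(D) = 1/400
P(+|D) = 97/100
P(+|D') = 2/100 = 1/50
P(+) = P(+|D)P(D) + P(+|D')P(D')
     = \frac{97}{100} × \frac{1}{400} + \frac{1}{50} × \frac{399}{400}
     = \frac{179}{8000}
P(D|+) = P(+|D)P(D)/P(+) = \frac{97}{895}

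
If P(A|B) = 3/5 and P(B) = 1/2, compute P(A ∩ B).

By definition, P(A|B) = P(A ∩ B) / P(B)
So P(A ∩ B) = P(A|B) × P(B)
= 3/5 × 1/2
= 3/10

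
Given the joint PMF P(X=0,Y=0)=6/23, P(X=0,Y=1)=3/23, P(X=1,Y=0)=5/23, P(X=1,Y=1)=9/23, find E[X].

First find marginal of X:
P(X=0) = 9/23
P(X=1) = 14/23
E[X] = 0 × 9/23 + 1 × 14/23 = 14/23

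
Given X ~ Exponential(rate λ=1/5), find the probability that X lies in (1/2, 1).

P(1/2 < X < 1) = ∫_{1/2}^{1} f(x) dx
where f(x) = \frac{e^{- \frac{x}{5}}}{5}
= - \frac{1}{e^{\frac{1}{5}}} + e^{- \frac{1}{10}}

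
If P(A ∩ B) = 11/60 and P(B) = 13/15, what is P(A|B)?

P(A|B) = P(A ∩ B) / P(B)
= (11/60) / (13/15)
= 11/52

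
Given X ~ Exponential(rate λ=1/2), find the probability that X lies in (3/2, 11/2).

P(3/2 < X < 11/2) = ∫_{3/2}^{11/2} f(x) dx
where f(x) = \frac{e^{- \frac{x}{2}}}{2}
= - \frac{1 - e^{2}}{e^{\frac{11}{4}}}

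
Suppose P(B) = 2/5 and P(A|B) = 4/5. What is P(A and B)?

By definition, P(A|B) = P(A ∩ B) / P(B)
So P(A ∩ B) = P(A|B) × P(B)
= 4/5 × 2/5
= 8/25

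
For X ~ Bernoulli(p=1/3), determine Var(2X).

For X ~ Bernoulli(p=1/3):
Var(X) = \frac{2}{9}
Var(2X) = (2)² × Var(X) = 4 × \frac{2}{9} = \frac{8}{9}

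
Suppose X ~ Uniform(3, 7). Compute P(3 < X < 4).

P(3 < X < 4) = ∫_{3}^{4} f(x) dx
where f(x) = \frac{1}{4}
= \frac{1}{4}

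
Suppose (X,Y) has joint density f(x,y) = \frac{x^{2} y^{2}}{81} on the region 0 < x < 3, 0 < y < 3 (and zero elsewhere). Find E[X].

f_X(x) = ∫_0^3 \frac{x^{2} y^{2}}{81} dy = \frac{x^{2}}{9}
E[X] = ∫_0^3 x × (\frac{x^{2}}{9}) dx = \frac{9}{4}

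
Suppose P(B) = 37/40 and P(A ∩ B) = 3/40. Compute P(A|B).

P(A|B) = P(A ∩ B) / P(B)
= (3/40) / (37/40)
= 3/37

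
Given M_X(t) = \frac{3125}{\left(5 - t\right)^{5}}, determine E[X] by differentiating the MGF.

To find E[X], compute M^(1)(0):
M^(1)(t) = \frac{15625}{\left(5 - t\right)^{6}}
M^(1)(0) = 1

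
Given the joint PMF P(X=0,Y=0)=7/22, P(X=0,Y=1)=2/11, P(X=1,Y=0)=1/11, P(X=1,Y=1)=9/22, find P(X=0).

P(X=0) = P(X=0,Y=0) + P(X=0,Y=1)
= 7/22 + 2/11
= 1/2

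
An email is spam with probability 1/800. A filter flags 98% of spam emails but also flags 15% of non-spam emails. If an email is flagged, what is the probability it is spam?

Let D = the rare event, + = positive/flagged.
P(D) = 1/800
P(+|D) = 98/100 = 49/50
P(+|D') = 15/100 = 3/20
P(+) = P(+|D)P(D) + P(+|D')P(D')
     = \frac{49}{50} × \frac{1}{800} + \frac{3}{20} × \frac{799}{800}
     = \frac{12083}{80000}
P(D|+) = P(+|D)P(D)/P(+) = \frac{98}{12083}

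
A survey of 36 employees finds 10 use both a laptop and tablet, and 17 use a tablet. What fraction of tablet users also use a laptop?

P(A ∩ B) = 10/36 = 5/18
P(B) = 17/36
P(A|B) = P(A ∩ B) / P(B) = (5/18) / (17/36) = 10/17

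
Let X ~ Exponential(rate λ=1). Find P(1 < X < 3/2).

P(1 < X < 3/2) = ∫_{1}^{3/2} f(x) dx
where f(x) = e^{- x}
= - \frac{1}{e^{\frac{3}{2}}} + e^{-1}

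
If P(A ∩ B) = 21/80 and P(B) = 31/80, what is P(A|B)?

P(A|B) = P(A ∩ B) / P(B)
= (21/80) / (31/80)
= 21/31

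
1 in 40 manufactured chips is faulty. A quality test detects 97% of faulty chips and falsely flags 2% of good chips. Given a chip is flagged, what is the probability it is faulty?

Let D = the rare event, + = positive/flagged.
P(D) = 1/40
P(+|D) = 97/100
P(+|D') = 2/100 = 1/50
P(+) = P(+|D)P(D) + P(+|D')P(D')
     = \frac{97}{100} × \frac{1}{40} + \frac{1}{50} × \frac{39}{40}
     = \frac{7}{160}
P(D|+) = P(+|D)P(D)/P(+) = \frac{97}{175}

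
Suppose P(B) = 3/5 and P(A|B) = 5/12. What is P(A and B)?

By definition, P(A|B) = P(A ∩ B) / P(B)
So P(A ∩ B) = P(A|B) × P(B)
= 5/12 × 3/5
= 1/4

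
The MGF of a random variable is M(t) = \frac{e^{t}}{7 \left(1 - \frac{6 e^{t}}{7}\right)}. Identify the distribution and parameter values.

The MGF M(t) = \frac{e^{t}}{7 \left(1 - \frac{6 e^{t}}{7}\right)} is the standard form for the Geometric distribution.
Comparing with the known MGF formula identifies: Geometric(p=1/7), X = trial number of first success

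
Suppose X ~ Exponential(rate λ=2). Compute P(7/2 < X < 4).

P(7/2 < X < 4) = ∫_{7/2}^{4} f(x) dx
where f(x) = 2 e^{- 2 x}
= - \frac{1 - e}{e^{8}}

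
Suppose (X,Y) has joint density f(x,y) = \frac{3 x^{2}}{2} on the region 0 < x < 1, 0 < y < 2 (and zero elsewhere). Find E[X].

f_X(x) = ∫_0^2 \frac{3 x^{2}}{2} dy = 3 x^{2}
E[X] = ∫_0^1 x × (3 x^{2}) dx = \frac{3}{4}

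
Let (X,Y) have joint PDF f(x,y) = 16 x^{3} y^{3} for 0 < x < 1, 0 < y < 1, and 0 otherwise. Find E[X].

E[X] = ∫_0^1 ∫_0^1 x × f(x,y) dy dx
= ∫_0^1 ∫_0^1 x × (16 x^{3} y^{3}) dy dx
= \frac{4}{5}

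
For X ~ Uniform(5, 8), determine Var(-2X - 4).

For X ~ Uniform(5, 8):
Var(X) = \frac{3}{4}
Var(-2X - 4) = (-2)² × Var(X) = 4 × \frac{3}{4} = 3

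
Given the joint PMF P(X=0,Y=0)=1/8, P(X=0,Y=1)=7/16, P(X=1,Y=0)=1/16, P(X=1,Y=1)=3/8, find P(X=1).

P(X=1) = P(X=1,Y=0) + P(X=1,Y=1)
= 1/16 + 3/8
= 7/16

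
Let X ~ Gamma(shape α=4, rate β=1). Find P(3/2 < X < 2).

P(3/2 < X < 2) = ∫_{3/2}^{2} f(x) dx
where f(x) = \frac{x^{3} e^{- x}}{6}
= - \frac{19}{3 e^{2}} + \frac{67}{16 e^{\frac{3}{2}}}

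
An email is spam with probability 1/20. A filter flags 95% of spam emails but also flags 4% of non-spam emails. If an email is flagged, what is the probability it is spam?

Let D = the rare event, + = positive/flagged.
P(D) = 1/20
P(+|D) = 95/100 = 19/20
P(+|D') = 4/100 = 1/25
P(+) = P(+|D)P(D) + P(+|D')P(D')
     = \frac{19}{20} × \frac{1}{20} + \frac{1}{25} × \frac{19}{20}
     = \frac{171}{2000}
P(D|+) = P(+|D)P(D)/P(+) = \frac{5}{9}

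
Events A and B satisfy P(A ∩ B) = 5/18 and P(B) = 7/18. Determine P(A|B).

P(A|B) = P(A ∩ B) / P(B)
= (5/18) / (7/18)
= 5/7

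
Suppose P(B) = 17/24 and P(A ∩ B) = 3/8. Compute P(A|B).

P(A|B) = P(A ∩ B) / P(B)
= (3/8) / (17/24)
= 9/17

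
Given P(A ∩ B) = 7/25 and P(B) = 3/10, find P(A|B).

P(A|B) = P(A ∩ B) / P(B)
= (7/25) / (3/10)
= 14/15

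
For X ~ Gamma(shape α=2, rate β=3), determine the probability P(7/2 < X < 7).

P(7/2 < X < 7) = ∫_{7/2}^{7} f(x) dx
where f(x) = 9 x e^{- 3 x}
= - \frac{22}{e^{21}} + \frac{23}{2 e^{\frac{21}{2}}}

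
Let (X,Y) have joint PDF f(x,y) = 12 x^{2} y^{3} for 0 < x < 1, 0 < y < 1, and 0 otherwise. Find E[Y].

E[Y] = ∫_0^1 ∫_0^1 y × f(x,y) dx dy
= \frac{4}{5}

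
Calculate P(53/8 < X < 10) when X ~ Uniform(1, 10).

P(53/8 < X < 10) = ∫_{53/8}^{10} f(x) dx
where f(x) = \frac{1}{9}
= \frac{3}{8}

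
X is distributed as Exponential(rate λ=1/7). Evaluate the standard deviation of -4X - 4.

For X ~ Exponential(rate λ=1/7):
Var(X) = 49
SD(X) = √(Var(X)) = √(49) = 7
SD(-4X - 4) = |-4| × SD(X) = 4 × 7 = 28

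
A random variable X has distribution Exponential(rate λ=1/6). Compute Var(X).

For X ~ Exponential(rate λ=1/6):
Var(X) = 36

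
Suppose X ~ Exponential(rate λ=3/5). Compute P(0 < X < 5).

P(0 < X < 5) = ∫_{0}^{5} f(x) dx
where f(x) = \frac{3 e^{- \frac{3 x}{5}}}{5}
= 1 - e^{-3}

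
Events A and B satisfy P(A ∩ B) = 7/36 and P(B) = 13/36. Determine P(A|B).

P(A|B) = P(A ∩ B) / P(B)
= (7/36) / (13/36)
= 7/13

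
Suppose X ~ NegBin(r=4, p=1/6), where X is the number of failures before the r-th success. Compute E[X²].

Using the identity E[X²] = Var(X) + (E[X])²:
E[X] = 20
Var(X) = 120
E[X²] = 120 + (20)²
= 520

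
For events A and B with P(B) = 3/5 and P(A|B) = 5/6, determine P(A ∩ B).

By definition, P(A|B) = P(A ∩ B) / P(B)
So P(A ∩ B) = P(A|B) × P(B)
= 5/6 × 3/5
= 1/2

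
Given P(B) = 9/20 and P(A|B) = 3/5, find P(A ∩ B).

By definition, P(A|B) = P(A ∩ B) / P(B)
So P(A ∩ B) = P(A|B) × P(B)
= 3/5 × 9/20
= 27/100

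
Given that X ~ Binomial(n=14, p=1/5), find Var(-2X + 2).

For X ~ Binomial(n=14, p=1/5):
Var(X) = \frac{56}{25}
Var(-2X + 2) = (-2)² × Var(X) = 4 × \frac{56}{25} = \frac{224}{25}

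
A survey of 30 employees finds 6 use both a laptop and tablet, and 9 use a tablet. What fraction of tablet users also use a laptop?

P(A ∩ B) = 6/30 = 1/5
P(B) = 9/30 = 3/10
P(A|B) = P(A ∩ B) / P(B) = (1/5) / (3/10) = 2/3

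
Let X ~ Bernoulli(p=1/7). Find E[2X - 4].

For X ~ Bernoulli(p=1/7):
E[X] = \frac{1}{7}
E[2X - 4] = 2 × E[X] - 4 = - \frac{26}{7}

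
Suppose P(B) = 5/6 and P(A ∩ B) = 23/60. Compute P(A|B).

P(A|B) = P(A ∩ B) / P(B)
= (23/60) / (5/6)
= 23/50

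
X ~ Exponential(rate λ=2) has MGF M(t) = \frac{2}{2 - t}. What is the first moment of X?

To find E[X], compute M^(1)(0):
M^(1)(t) = \frac{2}{\left(2 - t\right)^{2}}
M^(1)(0) = \frac{1}{2}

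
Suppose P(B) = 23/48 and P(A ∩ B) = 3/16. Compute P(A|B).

P(A|B) = P(A ∩ B) / P(B)
= (3/16) / (23/48)
= 9/23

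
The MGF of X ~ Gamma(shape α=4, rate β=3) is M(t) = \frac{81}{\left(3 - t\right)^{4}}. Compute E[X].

To find E[X], compute M^(1)(0):
M^(1)(t) = \frac{324}{\left(3 - t\right)^{5}}
M^(1)(0) = \frac{4}{3}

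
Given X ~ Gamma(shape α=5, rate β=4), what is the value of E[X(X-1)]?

E[X(X-1)] = E[X² - X] = E[X²] - E[X]
E[X] = \frac{5}{4}
E[X²] = Var(X) + (E[X])² = \frac{5}{16} + (\frac{5}{4})² = \frac{15}{8}
E[X(X-1)] = \frac{15}{8} - \frac{5}{4} = \frac{5}{8}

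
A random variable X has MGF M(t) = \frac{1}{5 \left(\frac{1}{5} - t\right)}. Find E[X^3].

To find E[X^3], compute M^(3)(0):
M^(1)(t) = \frac{1}{5 \left(\frac{1}{5} - t\right)^{2}}
M^(2)(t) = \frac{2}{5 \left(\frac{1}{5} - t\right)^{3}}
M^(3)(t) = \frac{6}{5 \left(\frac{1}{5} - t\right)^{4}}
M^(3)(0) = 750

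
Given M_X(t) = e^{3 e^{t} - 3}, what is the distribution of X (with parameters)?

The MGF M(t) = e^{3 e^{t} - 3} is the standard form for the Poisson distribution.
Comparing with the known MGF formula identifies: Poisson(λ=3)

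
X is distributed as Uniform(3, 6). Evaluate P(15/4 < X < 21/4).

P(15/4 < X < 21/4) = ∫_{15/4}^{21/4} f(x) dx
where f(x) = \frac{1}{3}
= \frac{1}{2}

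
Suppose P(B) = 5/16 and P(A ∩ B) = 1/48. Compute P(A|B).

P(A|B) = P(A ∩ B) / P(B)
= (1/48) / (5/16)
= 1/15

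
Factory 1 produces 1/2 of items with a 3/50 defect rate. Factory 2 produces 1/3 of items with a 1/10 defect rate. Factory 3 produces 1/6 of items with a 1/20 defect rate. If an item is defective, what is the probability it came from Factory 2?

Using Bayes' theorem:
P(F1) = 1/2, P(D|F1) = 3/50
P(F2) = 1/3, P(D|F2) = 1/10
P(F3) = 1/6, P(D|F3) = 1/20
P(D) = P(D|F1)P(F1) + P(D|F2)P(F2) + P(D|F3)P(F3)
     = \frac{43}{600}
P(F2|D) = P(D|F2)P(F2) / P(D)
= \frac{20}{43}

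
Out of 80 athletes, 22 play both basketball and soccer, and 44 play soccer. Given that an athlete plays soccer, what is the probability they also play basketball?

P(A ∩ B) = 22/80 = 11/40
P(B) = 44/80 = 11/20
P(A|B) = P(A ∩ B) / P(B) = (11/40) / (11/20) = 1/2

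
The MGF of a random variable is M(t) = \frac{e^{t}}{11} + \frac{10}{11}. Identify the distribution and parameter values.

The MGF M(t) = \frac{e^{t}}{11} + \frac{10}{11} is the standard form for the Bernoulli distribution.
Comparing with the known MGF formula identifies: Bernoulli(p=1/11)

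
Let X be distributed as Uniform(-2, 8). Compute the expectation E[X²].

Using the identity E[X²] = Var(X) + (E[X])²:
E[X] = 3
Var(X) = \frac{25}{3}
E[X²] = \frac{25}{3} + (3)²
= \frac{52}{3}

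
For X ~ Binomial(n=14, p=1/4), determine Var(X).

For X ~ Binomial(n=14, p=1/4):
Var(X) = \frac{21}{8}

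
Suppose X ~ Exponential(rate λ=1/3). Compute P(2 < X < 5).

P(2 < X < 5) = ∫_{2}^{5} f(x) dx
where f(x) = \frac{e^{- \frac{x}{3}}}{3}
= - \frac{1 - e}{e^{\frac{5}{3}}}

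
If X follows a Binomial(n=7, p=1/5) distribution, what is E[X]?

For X ~ Binomial(n=7, p=1/5), the expected value is:
E[X] = \frac{7}{5}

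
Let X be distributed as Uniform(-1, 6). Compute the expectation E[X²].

Using the identity E[X²] = Var(X) + (E[X])²:
E[X] = \frac{5}{2}
Var(X) = \frac{49}{12}
E[X²] = \frac{49}{12} + (\frac{5}{2})²
= \frac{31}{3}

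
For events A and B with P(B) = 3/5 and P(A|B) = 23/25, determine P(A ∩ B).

By definition, P(A|B) = P(A ∩ B) / P(B)
So P(A ∩ B) = P(A|B) × P(B)
= 23/25 × 3/5
= 69/125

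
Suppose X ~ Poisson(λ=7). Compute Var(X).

For X ~ Poisson(λ=7):
Var(X) = 7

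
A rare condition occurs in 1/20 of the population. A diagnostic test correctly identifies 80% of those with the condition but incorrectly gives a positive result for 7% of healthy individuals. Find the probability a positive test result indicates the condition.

Let D = the rare event, + = positive/flagged.
P(D) = 1/20
P(+|D) = 80/100 = 4/5
P(+|D') = 7/100
P(+) = P(+|D)P(D) + P(+|D')P(D')
     = \frac{4}{5} × \frac{1}{20} + \frac{7}{100} × \frac{19}{20}
     = \frac{213}{2000}
P(D|+) = P(+|D)P(D)/P(+) = \frac{80}{213}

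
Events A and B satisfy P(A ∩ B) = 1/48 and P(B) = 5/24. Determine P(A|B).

P(A|B) = P(A ∩ B) / P(B)
= (1/48) / (5/24)
= 1/10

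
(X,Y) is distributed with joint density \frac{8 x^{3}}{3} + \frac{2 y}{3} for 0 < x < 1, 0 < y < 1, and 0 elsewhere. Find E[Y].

E[Y] = ∫_0^1 ∫_0^1 y × f(x,y) dx dy
= \frac{5}{9}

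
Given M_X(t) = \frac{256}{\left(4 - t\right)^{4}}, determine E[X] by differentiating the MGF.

To find E[X], compute M^(1)(0):
M^(1)(t) = \frac{1024}{\left(4 - t\right)^{5}}
M^(1)(0) = 1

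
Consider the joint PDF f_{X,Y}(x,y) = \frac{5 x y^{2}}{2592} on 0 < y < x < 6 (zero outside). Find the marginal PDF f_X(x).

f_X(x) = ∫_0^x \frac{5 x y^{2}}{2592} dy = \frac{5 x^{4}}{7776}
for 0 < x < 6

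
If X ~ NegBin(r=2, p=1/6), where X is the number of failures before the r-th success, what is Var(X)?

For X ~ NegBin(r=2, p=1/6), where X is the number of failures before the r-th success:
Var(X) = 60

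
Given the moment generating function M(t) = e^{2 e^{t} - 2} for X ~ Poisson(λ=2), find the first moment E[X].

To find E[X], compute M^(1)(0):
M^(1)(t) = 2 e^{t} e^{2 e^{t} - 2}
M^(1)(0) = 2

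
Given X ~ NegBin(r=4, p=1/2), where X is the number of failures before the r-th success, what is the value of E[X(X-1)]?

E[X(X-1)] = E[X² - X] = E[X²] - E[X]
E[X] = 4
E[X²] = Var(X) + (E[X])² = 8 + (4)² = 24
E[X(X-1)] = 24 - 4 = 20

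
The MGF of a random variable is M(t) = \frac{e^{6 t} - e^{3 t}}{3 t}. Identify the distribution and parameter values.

The MGF M(t) = \frac{e^{6 t} - e^{3 t}}{3 t} is the standard form for the Uniform distribution.
Comparing with the known MGF formula identifies: Uniform(3, 6)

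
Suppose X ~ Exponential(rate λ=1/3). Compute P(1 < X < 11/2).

P(1 < X < 11/2) = ∫_{1}^{11/2} f(x) dx
where f(x) = \frac{e^{- \frac{x}{3}}}{3}
= - \frac{1}{e^{\frac{11}{6}}} + e^{- \frac{1}{3}}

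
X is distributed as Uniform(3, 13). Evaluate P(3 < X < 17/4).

P(3 < X < 17/4) = ∫_{3}^{17/4} f(x) dx
where f(x) = \frac{1}{10}
= \frac{1}{8}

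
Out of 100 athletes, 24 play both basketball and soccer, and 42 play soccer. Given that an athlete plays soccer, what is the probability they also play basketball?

P(A ∩ B) = 24/100 = 6/25
P(B) = 42/100 = 21/50
P(A|B) = P(A ∩ B) / P(B) = (6/25) / (21/50) = 4/7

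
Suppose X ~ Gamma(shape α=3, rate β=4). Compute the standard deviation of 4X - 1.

For X ~ Gamma(shape α=3, rate β=4):
Var(X) = \frac{3}{16}
SD(X) = √(Var(X)) = √(\frac{3}{16}) = \frac{\sqrt{3}}{4}
SD(4X - 1) = |4| × SD(X) = 4 × \frac{\sqrt{3}}{4} = \sqrt{3}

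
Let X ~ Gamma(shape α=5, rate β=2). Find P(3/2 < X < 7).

P(3/2 < X < 7) = ∫_{3/2}^{7} f(x) dx
where f(x) = \frac{4 x^{4} e^{- 2 x}}{3}
= \frac{-17368 + 131 e^{11}}{8 e^{14}}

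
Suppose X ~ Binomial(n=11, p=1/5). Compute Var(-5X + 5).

For X ~ Binomial(n=11, p=1/5):
Var(X) = \frac{44}{25}
Var(-5X + 5) = (-5)² × Var(X) = 25 × \frac{44}{25} = 44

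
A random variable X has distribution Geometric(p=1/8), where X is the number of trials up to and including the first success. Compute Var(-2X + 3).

For X ~ Geometric(p=1/8), where X is the number of trials up to and including the first success:
Var(X) = 56
Var(-2X + 3) = (-2)² × Var(X) = 4 × 56 = 224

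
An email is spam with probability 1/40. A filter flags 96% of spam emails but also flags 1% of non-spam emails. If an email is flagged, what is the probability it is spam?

Let D = the rare event, + = positive/flagged.
P(D) = 1/40
P(+|D) = 96/100 = 24/25
P(+|D') = 1/100
P(+) = P(+|D)P(D) + P(+|D')P(D')
     = \frac{24}{25} × \frac{1}{40} + \frac{1}{100} × \frac{39}{40}
     = \frac{27}{800}
P(D|+) = P(+|D)P(D)/P(+) = \frac{32}{45}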